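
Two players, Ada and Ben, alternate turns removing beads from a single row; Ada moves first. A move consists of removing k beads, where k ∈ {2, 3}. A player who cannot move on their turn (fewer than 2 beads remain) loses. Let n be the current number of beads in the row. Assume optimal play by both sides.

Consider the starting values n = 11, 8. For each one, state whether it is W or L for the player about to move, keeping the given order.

Build the W/L table. Terminal = L. A non-terminal position is W if it has a move to some L; otherwise it is L.
n=0: no move → L
n=1: no move → L
n=2: →0(L), so W
n=3: →1(L), so W
n=4: →1(L), so W
n=5: →3(W), 2(W) — all W, so L
n=6: →4(W), 3(W) — all W, so L
n=7: →5(L), so W
n=8: →6(L), so W
n=9: →6(L), so W
n=10: →8(W), 7(W) — all W, so L
n=11: →9(W), 8(W) — all W, so L

11: L, 8: W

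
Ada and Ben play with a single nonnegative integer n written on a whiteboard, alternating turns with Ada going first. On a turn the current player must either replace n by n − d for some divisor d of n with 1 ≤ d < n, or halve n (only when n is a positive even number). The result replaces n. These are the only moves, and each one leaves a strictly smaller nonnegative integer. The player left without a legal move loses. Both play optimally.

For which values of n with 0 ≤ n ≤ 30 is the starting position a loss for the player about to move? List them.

0, 1, 3, 5, 7, 9, 11, 13, 15, 17, 19, 21, 23, 25, 27, 29

Classify positions by backward induction: terminal positions (no move available) are L. From any other position, the mover wins iff some move reaches an L.
n=0: no move → L
n=1: no move → L
n=2: →1(L), so W
n=3: →2(W) only, which is W, so L
n=4: →3(L), so W
n=5: →4(W) only, which is W, so L
n=6: →3(L), so W
n=7: →6(W) only, which is W, so L
n=8: →7(L), so W
n=9: →6(W), 8(W) — all W, so L
n=10: →5(L), so W
n=11: →10(W) only, which is W, so L
n=12: →9(L), so W
n=13: →12(W) only, which is W, so L
n=14: →7(L), so W
n=15: →10(W), 12(W), 14(W) — all W, so L
n=16: →15(L), so W
n=17: →16(W) only, which is W, so L
n=18: →9(L), so W
n=19: →18(W) only, which is W, so L
n=20: →15(L), so W
n=21: →14(W), 18(W), 20(W) — all W, so L
n=22: →11(L), so W
n=23: →22(W) only, which is W, so L
n=24: →21(L), so W
n=25: →20(W), 24(W) — all W, so L
n=26: →13(L), so W
n=27: →18(W), 24(W), 26(W) — all W, so L
n=28: →21(L), so W
n=29: →28(W) only, which is W, so L
n=30: →15(L), so W
The losing starting values of n are exactly the entries labelled L in this table (16 of them).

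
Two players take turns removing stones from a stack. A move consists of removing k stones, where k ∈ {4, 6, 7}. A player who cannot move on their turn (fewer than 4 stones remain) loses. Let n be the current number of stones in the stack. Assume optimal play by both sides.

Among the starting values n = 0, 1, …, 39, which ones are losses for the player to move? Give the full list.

Positions with no move are L. A position that does have a move is losing for the player to move precisely when every available move leads to a winning position for the opponent. Fill in the labels:
n=0: no move → L
n=1: no move → L
n=2: no move → L
n=3: no move → L
n=4: →0(L), so W
n=5: →1(L), so W
n=6: →2(L), so W
n=7: →3(L), so W
n=8: →2(L), so W
n=9: →3(L), so W
n=10: →3(L), so W
n=11: →7(W), 5(W), 4(W) — all W, so L
n=12: →8(W), 6(W), 5(W) — all W, so L
n=13: →9(W), 7(W), 6(W) — all W, so L
n=14: →10(W), 8(W), 7(W) — all W, so L
n=15: →11(L), so W
n=16: →12(L), so W
n=17: →13(L), so W
n=18: →14(L), so W
n=19: →13(L), so W
n=20: →14(L), so W
n=21: →14(L), so W
n=22: →18(W), 16(W), 15(W) — all W, so L
n=23: →19(W), 17(W), 16(W) — all W, so L
n=24: →20(W), 18(W), 17(W) — all W, so L
n=25: →21(W), 19(W), 18(W) — all W, so L
n=26: →22(L), so W
n=27: →23(L), so W
n=28: →24(L), so W
n=29: →25(L), so W
n=30: →24(L), so W
n=31: →25(L), so W
n=32: →25(L), so W
n=33: →29(W), 27(W), 26(W) — all W, so L
n=34: →30(W), 28(W), 27(W) — all W, so L
n=35: →31(W), 29(W), 28(W) — all W, so L
n=36: →32(W), 30(W), 29(W) — all W, so L
n=37: →33(L), so W
n=38: →34(L), so W
n=39: →35(L), so W
The losing starting values of n are exactly the entries labelled L in this table (16 of them).

0, 1, 2, 3, 11, 12, 13, 14, 22, 23, 24, 25, 33, 34, 35, 36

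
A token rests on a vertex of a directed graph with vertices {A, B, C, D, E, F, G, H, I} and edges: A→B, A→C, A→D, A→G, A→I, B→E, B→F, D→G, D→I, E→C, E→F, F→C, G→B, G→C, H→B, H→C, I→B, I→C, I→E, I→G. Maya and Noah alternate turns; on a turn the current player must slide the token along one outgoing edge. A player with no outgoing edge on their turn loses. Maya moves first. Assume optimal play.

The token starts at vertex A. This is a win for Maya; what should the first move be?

Label each position W (a win for the player to move) or L (a loss). A position with no legal move is L; any other position is W exactly when some move reaches an L, and L when every move reaches a W.
Every edge goes from a vertex to one that appears earlier in the order C, F, E, B, H, G, I, D, A, so processing vertices in that order labels each vertex after all of its successors.
C: no outgoing edge → L
F: reaches L-position C → W
E: reaches L-position C → W
B: only reaches E(W), F(W), all W → L
H: reaches L-position B → W
G: reaches L-position B → W
I: reaches L-position B → W
D: only reaches I(W), G(W), all W → L
A: reaches L-position D → W
From A, the L positions reachable in one move are: D, B, C. Any move reaching one of these is winning.

Move to D.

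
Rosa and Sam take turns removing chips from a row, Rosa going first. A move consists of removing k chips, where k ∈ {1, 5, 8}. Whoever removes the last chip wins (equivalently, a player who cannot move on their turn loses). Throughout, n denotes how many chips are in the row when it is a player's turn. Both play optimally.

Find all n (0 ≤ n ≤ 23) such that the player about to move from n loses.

Work bottom-up. With no move the player to move loses. Otherwise the position is W if at least one move leads to an L position for the opponent, and L if every move leads to a W.
n=0: no move → L
n=1: reaches L-position 0 → W
n=2: only reaches 1(W), which is W → L
n=3: reaches L-position 2 → W
n=4: only reaches 3(W), which is W → L
n=5: reaches L-position 4 → W
n=6: only reaches 5(W), 1(W), all W → L
n=7: reaches L-position 6 → W
n=8: reaches L-position 0 → W
n=9: reaches L-position 4 → W
n=10: reaches L-position 2 → W
n=11: reaches L-position 6 → W
n=12: reaches L-position 4 → W
n=13: only reaches 12(W), 8(W), 5(W), all W → L
n=14: reaches L-position 13 → W
n=15: only reaches 14(W), 10(W), 7(W), all W → L
n=16: reaches L-position 15 → W
n=17: only reaches 16(W), 12(W), 9(W), all W → L
n=18: reaches L-position 17 → W
n=19: only reaches 18(W), 14(W), 11(W), all W → L
n=20: reaches L-position 19 → W
n=21: reaches L-position 13 → W
n=22: reaches L-position 17 → W
n=23: reaches L-position 15 → W
Reading off the rows marked L gives the requested list; there are 8 such values of n.

0, 2, 4, 6, 13, 15, 17, 19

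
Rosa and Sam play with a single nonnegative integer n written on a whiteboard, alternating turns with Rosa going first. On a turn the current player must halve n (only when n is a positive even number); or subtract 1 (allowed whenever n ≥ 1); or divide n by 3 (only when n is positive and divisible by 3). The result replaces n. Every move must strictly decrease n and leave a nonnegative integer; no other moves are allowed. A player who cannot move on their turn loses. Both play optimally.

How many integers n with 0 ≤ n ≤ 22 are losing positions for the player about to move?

9

Build the W/L table. Terminal = L. A non-terminal position is W if it has a move to some L; otherwise it is L.
n=0: no move → L
n=1: →0(L), so W
n=2: →1(W) only, which is W, so L
n=3: →2(L), so W
n=4: →2(L), so W
n=5: →4(W) only, which is W, so L
n=6: →2(L), so W
n=7: →6(W) only, which is W, so L
n=8: →7(L), so W
n=9: →3(W), 8(W) — all W, so L
n=10: →5(L), so W
n=11: →10(W) only, which is W, so L
n=12: →11(L), so W
n=13: →12(W) only, which is W, so L
n=14: →7(L), so W
n=15: →5(L), so W
n=16: →8(W), 15(W) — all W, so L
n=17: →16(L), so W
n=18: →9(L), so W
n=19: →18(W) only, which is W, so L
n=20: →19(L), so W
n=21: →7(L), so W
n=22: →11(L), so W
L entries with 0 ≤ n ≤ 22: n = 0, 2, 5, 7, 9, 11, 13, 16, 19; that makes 9.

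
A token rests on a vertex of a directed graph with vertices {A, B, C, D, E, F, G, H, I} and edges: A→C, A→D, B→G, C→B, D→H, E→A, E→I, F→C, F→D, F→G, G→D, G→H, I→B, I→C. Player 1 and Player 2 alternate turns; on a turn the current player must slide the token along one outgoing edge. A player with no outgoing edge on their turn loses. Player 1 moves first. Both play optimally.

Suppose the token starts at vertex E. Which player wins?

Use the standard recursion: the mover loses at a terminal position; elsewhere, the mover wins exactly when some move hands the opponent an L position.
Every edge goes from a vertex to one that appears earlier in the order H, D, G, B, C, I, A, E, F, so processing vertices in that order labels each vertex after all of its successors.
H: no outgoing edge → L
D: W (go to H, an L position)
G: W (go to H, an L position)
B: L (sole option G(W) is W)
C: W (go to B, an L position)
I: W (go to B, an L position)
A: L (options C(W), D(W) are all W)
E: W (go to A, an L position)
F: L (options C(W), G(W), D(W) are all W)
From E Player 1 can move to A, reaching an L position.

Player 1 wins.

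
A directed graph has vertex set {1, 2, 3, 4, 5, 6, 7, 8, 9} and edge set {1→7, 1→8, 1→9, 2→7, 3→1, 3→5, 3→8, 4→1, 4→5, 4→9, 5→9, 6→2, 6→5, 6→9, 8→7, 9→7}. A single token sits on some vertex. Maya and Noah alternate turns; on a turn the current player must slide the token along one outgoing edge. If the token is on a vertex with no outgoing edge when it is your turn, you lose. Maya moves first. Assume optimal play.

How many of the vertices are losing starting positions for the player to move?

2

Classify positions by backward induction: terminal positions (no move available) are L. From any other position, the mover wins iff some move reaches an L.
Every edge goes from a vertex to one that appears earlier in the order 7, 9, 8, 1, 5, 2, 3, 6, 4, so processing vertices in that order labels each vertex after all of its successors.
7: no outgoing edge → L
9: can move to 7, which is L ⇒ W
8: can move to 7, which is L ⇒ W
1: can move to 7, which is L ⇒ W
5: the only move is to 9(W), a W ⇒ L
2: can move to 7, which is L ⇒ W
3: can move to 5, which is L ⇒ W
6: can move to 5, which is L ⇒ W
4: can move to 5, which is L ⇒ W
The L vertices are 5, 7; that is 2 in all.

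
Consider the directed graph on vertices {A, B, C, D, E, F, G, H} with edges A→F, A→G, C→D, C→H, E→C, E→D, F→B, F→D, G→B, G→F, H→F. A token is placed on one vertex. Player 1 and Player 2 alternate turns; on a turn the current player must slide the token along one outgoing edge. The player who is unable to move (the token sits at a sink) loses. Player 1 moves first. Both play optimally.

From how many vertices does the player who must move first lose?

4

Label each position W (a win for the player to move) or L (a loss). A position with no legal move is L; any other position is W exactly when some move reaches an L, and L when every move reaches a W.
Every edge goes from a vertex to one that appears earlier in the order B, D, F, H, C, G, A, E, so processing vertices in that order labels each vertex after all of its successors.
B: no outgoing edge → L
D: no outgoing edge → L
F: →D(L), so W
H: →F(W) only, which is W, so L
C: →H(L), so W
G: →B(L), so W
A: →G(W), F(W) — all W, so L
E: →D(L), so W
The L vertices are A, B, D, H; that is 4 in all.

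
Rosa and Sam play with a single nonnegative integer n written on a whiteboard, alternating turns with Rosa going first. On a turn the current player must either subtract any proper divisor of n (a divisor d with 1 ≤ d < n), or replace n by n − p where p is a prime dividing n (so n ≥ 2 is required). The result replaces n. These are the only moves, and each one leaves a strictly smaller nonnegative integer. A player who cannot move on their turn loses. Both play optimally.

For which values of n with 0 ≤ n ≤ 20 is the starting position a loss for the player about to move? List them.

Classify positions by backward induction: terminal positions (no move available) are L. From any other position, the mover wins iff some move reaches an L.
n=0: no move → L
n=1: no move → L
n=2: →0(L), so W
n=3: →0(L), so W
n=4: →2(W), 3(W) — all W, so L
n=5: →0(L), so W
n=6: →4(L), so W
n=7: →0(L), so W
n=8: →4(L), so W
n=9: →6(W), 8(W) — all W, so L
n=10: →9(L), so W
n=11: →0(L), so W
n=12: →9(L), so W
n=13: →0(L), so W
n=14: →7(W), 12(W), 13(W) — all W, so L
n=15: →14(L), so W
n=16: →14(L), so W
n=17: →0(L), so W
n=18: →9(L), so W
n=19: →0(L), so W
n=20: →10(W), 15(W), 16(W), 18(W), 19(W) — all W, so L
The losing starting values of n are exactly the entries labelled L in this table (6 of them).

0, 1, 4, 9, 14, 20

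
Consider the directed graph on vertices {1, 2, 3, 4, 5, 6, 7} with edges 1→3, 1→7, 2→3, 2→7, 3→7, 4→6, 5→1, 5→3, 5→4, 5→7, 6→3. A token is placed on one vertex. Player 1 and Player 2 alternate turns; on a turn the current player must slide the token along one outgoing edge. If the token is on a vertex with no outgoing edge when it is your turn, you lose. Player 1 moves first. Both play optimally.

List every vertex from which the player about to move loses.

6, 7

Classify positions by backward induction: terminal positions (no move available) are L. From any other position, the mover wins iff some move reaches an L.
Every edge goes from a vertex to one that appears earlier in the order 7, 3, 2, 6, 1, 4, 5, so processing vertices in that order labels each vertex after all of its successors.
7: no outgoing edge → L
3: can move to 7, which is L ⇒ W
2: can move to 7, which is L ⇒ W
6: the only move is to 3(W), a W ⇒ L
1: can move to 7, which is L ⇒ W
4: can move to 6, which is L ⇒ W
5: can move to 7, which is L ⇒ W
Reading off the rows marked L gives the requested list; there are 2 such vertices.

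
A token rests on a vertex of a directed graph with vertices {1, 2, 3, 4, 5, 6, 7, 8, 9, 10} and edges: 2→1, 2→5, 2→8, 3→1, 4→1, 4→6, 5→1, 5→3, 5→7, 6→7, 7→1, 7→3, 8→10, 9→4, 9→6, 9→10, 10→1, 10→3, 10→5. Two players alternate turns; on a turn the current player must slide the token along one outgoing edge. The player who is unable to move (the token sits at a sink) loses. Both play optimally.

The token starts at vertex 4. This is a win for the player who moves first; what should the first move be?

Classify positions by backward induction: terminal positions (no move available) are L. From any other position, the mover wins iff some move reaches an L.
Every edge goes from a vertex to one that appears earlier in the order 1, 3, 7, 5, 10, 6, 4, 8, 2, 9, so processing vertices in that order labels each vertex after all of its successors.
1: no outgoing edge → L
3: W (go to 1, an L position)
7: W (go to 1, an L position)
5: W (go to 1, an L position)
10: W (go to 1, an L position)
6: L (sole option 7(W) is W)
4: W (go to 6, an L position)
8: L (sole option 10(W) is W)
2: W (go to 8, an L position)
9: W (go to 6, an L position)
From 4, the L positions reachable in one move are: 6, 1. Any move reaching one of these is winning.

Move to 6.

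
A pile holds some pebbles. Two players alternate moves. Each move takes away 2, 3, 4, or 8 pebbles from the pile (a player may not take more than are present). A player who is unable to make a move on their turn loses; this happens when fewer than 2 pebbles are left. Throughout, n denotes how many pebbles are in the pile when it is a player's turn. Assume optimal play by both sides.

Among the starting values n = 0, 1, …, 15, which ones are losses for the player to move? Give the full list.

Use the standard recursion: the mover loses at a terminal position; elsewhere, the mover wins exactly when some move hands the opponent an L position.
n=0: no move → L
n=1: no move → L
n=2: W (go to 0, an L position)
n=3: W (go to 1, an L position)
n=4: W (go to 1, an L position)
n=5: W (go to 1, an L position)
n=6: L (options 4(W), 3(W), 2(W) are all W)
n=7: L (options 5(W), 4(W), 3(W) are all W)
n=8: W (go to 6, an L position)
n=9: W (go to 7, an L position)
n=10: W (go to 7, an L position)
n=11: W (go to 7, an L position)
n=12: L (options 10(W), 9(W), 8(W), 4(W) are all W)
n=13: L (options 11(W), 10(W), 9(W), 5(W) are all W)
n=14: W (go to 12, an L position)
n=15: W (go to 13, an L position)
The losing starting values of n are exactly the entries labelled L in this table (6 of them).

0, 1, 6, 7, 12, 13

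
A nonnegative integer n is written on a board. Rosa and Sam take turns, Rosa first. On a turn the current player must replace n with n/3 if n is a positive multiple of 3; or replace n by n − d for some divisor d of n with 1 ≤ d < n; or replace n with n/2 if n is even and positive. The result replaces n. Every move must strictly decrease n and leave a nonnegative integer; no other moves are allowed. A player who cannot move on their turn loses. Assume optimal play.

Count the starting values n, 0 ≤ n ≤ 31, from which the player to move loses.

Label each position W (a win for the player to move) or L (a loss). A position with no legal move is L; any other position is W exactly when some move reaches an L, and L when every move reaches a W.
n=0: no move → L
n=1: no move → L
n=2: can move to 1, which is L ⇒ W
n=3: can move to 1, which is L ⇒ W
n=4: moves to 2(W), 3(W); every one is W ⇒ L
n=5: can move to 4, which is L ⇒ W
n=6: can move to 4, which is L ⇒ W
n=7: the only move is to 6(W), a W ⇒ L
n=8: can move to 4, which is L ⇒ W
n=9: moves to 3(W), 6(W), 8(W); every one is W ⇒ L
n=10: can move to 9, which is L ⇒ W
n=11: the only move is to 10(W), a W ⇒ L
n=12: can move to 4, which is L ⇒ W
n=13: the only move is to 12(W), a W ⇒ L
n=14: can move to 7, which is L ⇒ W
n=15: moves to 5(W), 10(W), 12(W), 14(W); every one is W ⇒ L
n=16: can move to 15, which is L ⇒ W
n=17: the only move is to 16(W), a W ⇒ L
n=18: can move to 9, which is L ⇒ W
n=19: the only move is to 18(W), a W ⇒ L
n=20: can move to 15, which is L ⇒ W
n=21: can move to 7, which is L ⇒ W
n=22: can move to 11, which is L ⇒ W
n=23: the only move is to 22(W), a W ⇒ L
n=24: can move to 23, which is L ⇒ W
n=25: moves to 20(W), 24(W); every one is W ⇒ L
n=26: can move to 13, which is L ⇒ W
n=27: can move to 9, which is L ⇒ W
n=28: moves to 14(W), 21(W), 24(W), 26(W), 27(W); every one is W ⇒ L
n=29: can move to 28, which is L ⇒ W
n=30: can move to 15, which is L ⇒ W
n=31: the only move is to 30(W), a W ⇒ L
L entries with 0 ≤ n ≤ 31: n = 0, 1, 4, 7, 9, 11, 13, 15, 17, 19, 23, 25, 28, 31; that makes 14.

14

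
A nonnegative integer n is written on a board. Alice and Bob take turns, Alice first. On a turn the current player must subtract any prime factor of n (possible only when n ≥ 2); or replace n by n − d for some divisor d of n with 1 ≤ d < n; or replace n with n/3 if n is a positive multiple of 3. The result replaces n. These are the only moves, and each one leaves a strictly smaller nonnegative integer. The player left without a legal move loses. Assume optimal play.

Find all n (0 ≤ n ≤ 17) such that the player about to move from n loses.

Compute win/loss labels from the base case upward. A position with no move is L. Any other position is W if it can reach an L in one move, else L.
n=0: no move → L
n=1: no move → L
n=2: W (go to 0, an L position)
n=3: W (go to 0, an L position)
n=4: L (options 2(W), 3(W) are all W)
n=5: W (go to 0, an L position)
n=6: W (go to 4, an L position)
n=7: W (go to 0, an L position)
n=8: W (go to 4, an L position)
n=9: L (options 3(W), 6(W), 8(W) are all W)
n=10: W (go to 9, an L position)
n=11: W (go to 0, an L position)
n=12: W (go to 4, an L position)
n=13: W (go to 0, an L position)
n=14: L (options 7(W), 12(W), 13(W) are all W)
n=15: W (go to 14, an L position)
n=16: W (go to 14, an L position)
n=17: W (go to 0, an L position)
Reading off the rows marked L gives the requested list; there are 5 such values of n.

0, 1, 4, 9, 14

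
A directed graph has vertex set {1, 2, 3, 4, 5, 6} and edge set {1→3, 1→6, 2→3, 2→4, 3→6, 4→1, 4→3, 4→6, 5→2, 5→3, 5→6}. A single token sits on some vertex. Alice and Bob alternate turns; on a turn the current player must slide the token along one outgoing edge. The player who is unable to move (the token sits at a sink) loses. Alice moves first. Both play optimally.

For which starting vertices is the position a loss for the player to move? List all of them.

2, 6

Classify positions by backward induction: terminal positions (no move available) are L. From any other position, the mover wins iff some move reaches an L.
Every edge goes from a vertex to one that appears earlier in the order 6, 3, 1, 4, 2, 5, so processing vertices in that order labels each vertex after all of its successors.
6: no outgoing edge → L
3: reaches L-position 6 → W
1: reaches L-position 6 → W
4: reaches L-position 6 → W
2: only reaches 4(W), 3(W), all W → L
5: reaches L-position 2 → W
Reading off the rows marked L gives the requested list; there are 2 such vertices.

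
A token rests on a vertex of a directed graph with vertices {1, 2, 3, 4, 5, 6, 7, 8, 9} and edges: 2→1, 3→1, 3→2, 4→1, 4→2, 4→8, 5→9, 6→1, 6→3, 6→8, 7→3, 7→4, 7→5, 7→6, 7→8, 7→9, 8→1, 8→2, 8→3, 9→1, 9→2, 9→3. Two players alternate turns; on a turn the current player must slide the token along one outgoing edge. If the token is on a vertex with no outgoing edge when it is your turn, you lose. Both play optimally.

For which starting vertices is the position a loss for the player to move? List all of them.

1, 5

Work bottom-up. With no move the player to move loses. Otherwise the position is W if at least one move leads to an L position for the opponent, and L if every move leads to a W.
Every edge goes from a vertex to one that appears earlier in the order 1, 2, 3, 8, 6, 9, 4, 5, 7, so processing vertices in that order labels each vertex after all of its successors.
1: no outgoing edge → L
2: W (go to 1, an L position)
3: W (go to 1, an L position)
8: W (go to 1, an L position)
6: W (go to 1, an L position)
9: W (go to 1, an L position)
4: W (go to 1, an L position)
5: L (sole option 9(W) is W)
7: W (go to 5, an L position)
The losing starting vertices are exactly the entries labelled L in this table (2 of them).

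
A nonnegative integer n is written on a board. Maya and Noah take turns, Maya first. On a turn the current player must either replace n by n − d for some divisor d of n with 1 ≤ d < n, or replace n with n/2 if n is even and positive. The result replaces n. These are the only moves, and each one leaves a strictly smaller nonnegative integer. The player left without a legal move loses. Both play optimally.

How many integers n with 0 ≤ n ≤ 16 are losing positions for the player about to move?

9

Positions with no move are L. A position that does have a move is losing for the player to move precisely when every available move leads to a winning position for the opponent. Fill in the labels:
n=0: no move → L
n=1: no move → L
n=2: →1(L), so W
n=3: →2(W) only, which is W, so L
n=4: →3(L), so W
n=5: →4(W) only, which is W, so L
n=6: →3(L), so W
n=7: →6(W) only, which is W, so L
n=8: →7(L), so W
n=9: →6(W), 8(W) — all W, so L
n=10: →5(L), so W
n=11: →10(W) only, which is W, so L
n=12: →9(L), so W
n=13: →12(W) only, which is W, so L
n=14: →7(L), so W
n=15: →10(W), 12(W), 14(W) — all W, so L
n=16: →15(L), so W
L entries with 0 ≤ n ≤ 16: n = 0, 1, 3, 5, 7, 9, 11, 13, 15; that makes 9.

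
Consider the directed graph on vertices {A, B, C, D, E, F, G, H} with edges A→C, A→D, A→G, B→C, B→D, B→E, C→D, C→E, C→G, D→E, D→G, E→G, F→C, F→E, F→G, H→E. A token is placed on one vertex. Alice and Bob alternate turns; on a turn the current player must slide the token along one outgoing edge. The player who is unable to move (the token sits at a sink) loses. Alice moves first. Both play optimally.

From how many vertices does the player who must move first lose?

3

Work bottom-up. With no move the player to move loses. Otherwise the position is W if at least one move leads to an L position for the opponent, and L if every move leads to a W.
Every edge goes from a vertex to one that appears earlier in the order G, E, D, C, A, F, B, H, so processing vertices in that order labels each vertex after all of its successors.
G: no outgoing edge → L
E: reaches L-position G → W
D: reaches L-position G → W
C: reaches L-position G → W
A: reaches L-position G → W
F: reaches L-position G → W
B: only reaches C(W), D(W), E(W), all W → L
H: only reaches E(W), which is W → L
The L vertices are B, G, H; that is 3 in all.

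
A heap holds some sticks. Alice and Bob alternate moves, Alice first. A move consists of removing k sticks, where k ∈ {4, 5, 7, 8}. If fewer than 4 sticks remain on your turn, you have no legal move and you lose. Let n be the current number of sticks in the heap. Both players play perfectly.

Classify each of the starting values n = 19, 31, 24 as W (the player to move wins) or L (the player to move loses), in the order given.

Compute win/loss labels from the base case upward. A position with no move is L. Any other position is W if it can reach an L in one move, else L.
n=0: no move → L
n=1: no move → L
n=2: no move → L
n=3: no move → L
n=4: W (go to 0, an L position)
n=5: W (go to 1, an L position)
n=6: W (go to 2, an L position)
n=7: W (go to 3, an L position)
n=8: W (go to 3, an L position)
n=9: W (go to 2, an L position)
n=10: W (go to 3, an L position)
n=11: W (go to 3, an L position)
n=12: L (options 8(W), 7(W), 5(W), 4(W) are all W)
n=13: L (options 9(W), 8(W), 6(W), 5(W) are all W)
n=14: L (options 10(W), 9(W), 7(W), 6(W) are all W)
n=15: L (options 11(W), 10(W), 8(W), 7(W) are all W)
n=16: W (go to 12, an L position)
n=17: W (go to 13, an L position)
n=18: W (go to 14, an L position)
n=19: W (go to 15, an L position)
n=20: W (go to 15, an L position)
n=21: W (go to 14, an L position)
n=22: W (go to 15, an L position)
n=23: W (go to 15, an L position)
n=24: L (options 20(W), 19(W), 17(W), 16(W) are all W)
n=25: L (options 21(W), 20(W), 18(W), 17(W) are all W)
n=26: L (options 22(W), 21(W), 19(W), 18(W) are all W)
n=27: L (options 23(W), 22(W), 20(W), 19(W) are all W)
n=28: W (go to 24, an L position)
n=29: W (go to 25, an L position)
n=30: W (go to 26, an L position)
n=31: W (go to 27, an L position)

19: W, 31: W, 24: L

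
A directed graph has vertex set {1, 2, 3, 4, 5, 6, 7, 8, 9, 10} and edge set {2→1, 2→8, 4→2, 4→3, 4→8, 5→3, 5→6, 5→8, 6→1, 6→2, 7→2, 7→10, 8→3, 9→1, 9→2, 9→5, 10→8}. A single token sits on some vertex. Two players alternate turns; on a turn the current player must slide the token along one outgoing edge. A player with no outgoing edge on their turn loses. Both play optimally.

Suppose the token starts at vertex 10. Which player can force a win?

The second player wins.

Build the W/L table. Terminal = L. A non-terminal position is W if it has a move to some L; otherwise it is L.
Every edge goes from a vertex to one that appears earlier in the order 1, 3, 8, 2, 10, 6, 4, 5, 7, 9, so processing vertices in that order labels each vertex after all of its successors.
1: no outgoing edge → L
3: no outgoing edge → L
8: can move to 3, which is L ⇒ W
2: can move to 1, which is L ⇒ W
10: the only move is to 8(W), a W ⇒ L
6: can move to 1, which is L ⇒ W
4: can move to 3, which is L ⇒ W
5: can move to 3, which is L ⇒ W
7: can move to 10, which is L ⇒ W
9: can move to 1, which is L ⇒ W
Every move from 10 reaches a W position, so the mover loses.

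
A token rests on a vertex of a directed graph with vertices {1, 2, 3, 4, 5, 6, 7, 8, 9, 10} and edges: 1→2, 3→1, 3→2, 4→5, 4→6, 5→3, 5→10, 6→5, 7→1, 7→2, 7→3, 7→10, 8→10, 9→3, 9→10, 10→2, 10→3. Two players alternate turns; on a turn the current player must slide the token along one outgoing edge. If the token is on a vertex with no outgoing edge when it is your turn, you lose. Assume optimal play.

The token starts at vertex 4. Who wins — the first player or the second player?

Label each position W (a win for the player to move) or L (a loss). A position with no legal move is L; any other position is W exactly when some move reaches an L, and L when every move reaches a W.
Every edge goes from a vertex to one that appears earlier in the order 2, 1, 3, 10, 5, 7, 9, 8, 6, 4, so processing vertices in that order labels each vertex after all of its successors.
2: no outgoing edge → L
1: W (go to 2, an L position)
3: W (go to 2, an L position)
10: W (go to 2, an L position)
5: L (options 10(W), 3(W) are all W)
7: W (go to 2, an L position)
9: L (options 10(W), 3(W) are all W)
8: L (sole option 10(W) is W)
6: W (go to 5, an L position)
4: W (go to 5, an L position)
The starting position 4 is W: the player to move should move to 5, handing over an L position.

The first player wins.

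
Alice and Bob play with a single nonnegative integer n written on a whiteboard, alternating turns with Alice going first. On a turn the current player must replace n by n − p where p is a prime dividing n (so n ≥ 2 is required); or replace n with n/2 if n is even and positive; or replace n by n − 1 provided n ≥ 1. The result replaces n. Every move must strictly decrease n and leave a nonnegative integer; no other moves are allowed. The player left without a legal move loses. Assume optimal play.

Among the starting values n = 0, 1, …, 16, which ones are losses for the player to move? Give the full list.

Compute win/loss labels from the base case upward. A position with no move is L. Any other position is W if it can reach an L in one move, else L.
n=0: no move → L
n=1: can move to 0, which is L ⇒ W
n=2: can move to 0, which is L ⇒ W
n=3: can move to 0, which is L ⇒ W
n=4: moves to 2(W), 3(W); every one is W ⇒ L
n=5: can move to 0, which is L ⇒ W
n=6: can move to 4, which is L ⇒ W
n=7: can move to 0, which is L ⇒ W
n=8: can move to 4, which is L ⇒ W
n=9: moves to 6(W), 8(W); every one is W ⇒ L
n=10: can move to 9, which is L ⇒ W
n=11: can move to 0, which is L ⇒ W
n=12: can move to 9, which is L ⇒ W
n=13: can move to 0, which is L ⇒ W
n=14: moves to 7(W), 12(W), 13(W); every one is W ⇒ L
n=15: can move to 14, which is L ⇒ W
n=16: can move to 14, which is L ⇒ W
The losing starting values of n are exactly the entries labelled L in this table (4 of them).

0, 4, 9, 14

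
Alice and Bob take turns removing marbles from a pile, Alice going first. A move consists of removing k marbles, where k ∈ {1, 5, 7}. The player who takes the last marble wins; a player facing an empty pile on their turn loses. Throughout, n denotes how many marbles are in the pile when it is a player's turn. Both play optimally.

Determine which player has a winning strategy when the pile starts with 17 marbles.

Alice wins.

Use the standard recursion: the mover loses at a terminal position; elsewhere, the mover wins exactly when some move hands the opponent an L position.
n=0: no move → L
n=1: can move to 0, which is L ⇒ W
n=2: the only move is to 1(W), a W ⇒ L
n=3: can move to 2, which is L ⇒ W
n=4: the only move is to 3(W), a W ⇒ L
n=5: can move to 4, which is L ⇒ W
n=6: moves to 5(W), 1(W); every one is W ⇒ L
n=7: can move to 6, which is L ⇒ W
n=8: moves to 7(W), 3(W), 1(W); every one is W ⇒ L
n=9: can move to 8, which is L ⇒ W
n=10: moves to 9(W), 5(W), 3(W); every one is W ⇒ L
n=11: can move to 10, which is L ⇒ W
n=12: moves to 11(W), 7(W), 5(W); every one is W ⇒ L
n=13: can move to 12, which is L ⇒ W
n=14: moves to 13(W), 9(W), 7(W); every one is W ⇒ L
n=15: can move to 14, which is L ⇒ W
n=16: moves to 15(W), 11(W), 9(W); every one is W ⇒ L
n=17: can move to 16, which is L ⇒ W
From 17 Alice can remove 1, leaving 16, reaching an L position.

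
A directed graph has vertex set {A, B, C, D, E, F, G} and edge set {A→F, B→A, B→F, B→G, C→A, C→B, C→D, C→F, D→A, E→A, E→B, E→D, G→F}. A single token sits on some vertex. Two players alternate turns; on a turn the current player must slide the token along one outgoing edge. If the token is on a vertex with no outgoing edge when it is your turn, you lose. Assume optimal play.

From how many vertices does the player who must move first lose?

2

Classify positions by backward induction: terminal positions (no move available) are L. From any other position, the mover wins iff some move reaches an L.
Every edge goes from a vertex to one that appears earlier in the order F, G, A, B, D, C, E, so processing vertices in that order labels each vertex after all of its successors.
F: no outgoing edge → L
G: W (go to F, an L position)
A: W (go to F, an L position)
B: W (go to F, an L position)
D: L (sole option A(W) is W)
C: W (go to D, an L position)
E: W (go to D, an L position)
The L vertices are D, F; that is 2 in all.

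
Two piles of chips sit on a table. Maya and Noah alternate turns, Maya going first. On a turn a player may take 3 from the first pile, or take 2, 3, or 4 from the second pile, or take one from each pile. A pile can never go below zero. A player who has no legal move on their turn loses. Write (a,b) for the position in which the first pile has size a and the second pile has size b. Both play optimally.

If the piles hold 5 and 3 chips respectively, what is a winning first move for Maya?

Compute win/loss labels from the base case upward. A position with no move is L. Any other position is W if it can reach an L in one move, else L.
No move ever increases a pile, so every position that can arise here has a ≤ 5 and b ≤ 3; it is enough to label the cells with 0 ≤ a ≤ 5 and 0 ≤ b ≤ 3.
Every move lowers a or b (never raises either), so fill the grid row by row in increasing a, and left to right within a row: each cell's successors are then already labelled.
      b=0  b=1  b=2  b=3
a=0:    L    L    W    W
a=1:    L    W    W    W
a=2:    L    W    W    W
a=3:    W    W    L    L
a=4:    W    L    L    W
a=5:    W    L    W    W
Cells with no legal move (terminal, hence L): (0,0), (0,1), (1,0), (2,0).
The remaining L cells, each justified by listing all of its moves:
(3,2): L (options (0,2)(W), (3,0)(W), (2,1)(W) are all W)
(3,3): L (options (0,3)(W), (3,1)(W), (3,0)(W), (2,2)(W) are all W)
(4,1): L (options (1,1)(W), (3,0)(W) are all W)
(4,2): L (options (1,2)(W), (4,0)(W), (3,1)(W) are all W)
(5,1): L (options (2,1)(W), (4,0)(W) are all W)
Every other cell has at least one move into one of the L cells above, so it is W.
From (5,3), the L positions reachable in one move are: (5,1), (4,2). Any move reaching one of these is winning.

Move to (5,1).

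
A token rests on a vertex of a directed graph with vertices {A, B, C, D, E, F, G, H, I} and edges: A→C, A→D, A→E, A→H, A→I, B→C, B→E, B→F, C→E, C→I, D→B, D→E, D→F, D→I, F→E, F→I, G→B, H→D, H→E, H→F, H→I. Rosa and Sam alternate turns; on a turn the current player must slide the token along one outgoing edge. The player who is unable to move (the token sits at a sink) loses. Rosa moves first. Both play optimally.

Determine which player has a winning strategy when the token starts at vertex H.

Rosa wins.

Work bottom-up. With no move the player to move loses. Otherwise the position is W if at least one move leads to an L position for the opponent, and L if every move leads to a W.
Every edge goes from a vertex to one that appears earlier in the order E, I, F, C, B, D, H, G, A, so processing vertices in that order labels each vertex after all of its successors.
E: no outgoing edge → L
I: no outgoing edge → L
F: can move to I, which is L ⇒ W
C: can move to I, which is L ⇒ W
B: can move to E, which is L ⇒ W
D: can move to I, which is L ⇒ W
H: can move to I, which is L ⇒ W
G: the only move is to B(W), a W ⇒ L
A: can move to I, which is L ⇒ W
The starting position H is W: Rosa should move to I, handing over an L position.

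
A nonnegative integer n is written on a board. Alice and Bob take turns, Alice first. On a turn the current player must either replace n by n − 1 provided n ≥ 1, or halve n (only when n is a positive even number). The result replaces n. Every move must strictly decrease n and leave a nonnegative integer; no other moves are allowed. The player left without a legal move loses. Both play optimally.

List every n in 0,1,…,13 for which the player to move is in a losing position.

Use the standard recursion: the mover loses at a terminal position; elsewhere, the mover wins exactly when some move hands the opponent an L position.
n=0: no move → L
n=1: can move to 0, which is L ⇒ W
n=2: the only move is to 1(W), a W ⇒ L
n=3: can move to 2, which is L ⇒ W
n=4: can move to 2, which is L ⇒ W
n=5: the only move is to 4(W), a W ⇒ L
n=6: can move to 5, which is L ⇒ W
n=7: the only move is to 6(W), a W ⇒ L
n=8: can move to 7, which is L ⇒ W
n=9: the only move is to 8(W), a W ⇒ L
n=10: can move to 5, which is L ⇒ W
n=11: the only move is to 10(W), a W ⇒ L
n=12: can move to 11, which is L ⇒ W
n=13: the only move is to 12(W), a W ⇒ L
The losing starting values of n are exactly the entries labelled L in this table (7 of them).

0, 2, 5, 7, 9, 11, 13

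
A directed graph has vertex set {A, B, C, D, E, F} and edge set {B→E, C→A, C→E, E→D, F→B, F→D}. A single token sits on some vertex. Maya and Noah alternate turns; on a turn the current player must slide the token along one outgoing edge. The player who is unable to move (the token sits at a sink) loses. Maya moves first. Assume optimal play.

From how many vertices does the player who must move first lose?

3

Compute win/loss labels from the base case upward. A position with no move is L. Any other position is W if it can reach an L in one move, else L.
Every edge goes from a vertex to one that appears earlier in the order D, A, E, C, B, F, so processing vertices in that order labels each vertex after all of its successors.
D: no outgoing edge → L
A: no outgoing edge → L
E: →D(L), so W
C: →A(L), so W
B: →E(W) only, which is W, so L
F: →B(L), so W
The L vertices are A, B, D; that is 3 in all.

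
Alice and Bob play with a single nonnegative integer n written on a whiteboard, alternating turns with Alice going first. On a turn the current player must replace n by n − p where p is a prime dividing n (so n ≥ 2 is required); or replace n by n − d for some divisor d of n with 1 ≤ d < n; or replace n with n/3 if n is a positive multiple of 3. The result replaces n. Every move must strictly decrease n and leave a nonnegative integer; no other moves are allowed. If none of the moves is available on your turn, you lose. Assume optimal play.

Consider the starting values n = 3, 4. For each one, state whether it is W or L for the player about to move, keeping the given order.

Classify positions by backward induction: terminal positions (no move available) are L. From any other position, the mover wins iff some move reaches an L.
n=0: no move → L
n=1: no move → L
n=2: W (go to 0, an L position)
n=3: W (go to 0, an L position)
n=4: L (options 2(W), 3(W) are all W)

3: W, 4: L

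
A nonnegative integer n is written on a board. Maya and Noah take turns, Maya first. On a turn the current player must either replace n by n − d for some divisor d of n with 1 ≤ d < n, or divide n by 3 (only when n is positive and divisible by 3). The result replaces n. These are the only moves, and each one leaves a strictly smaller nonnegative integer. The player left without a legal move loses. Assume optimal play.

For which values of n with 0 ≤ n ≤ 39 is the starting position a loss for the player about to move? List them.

Positions with no move are L. A position that does have a move is losing for the player to move precisely when every available move leads to a winning position for the opponent. Fill in the labels:
n=0: no move → L
n=1: no move → L
n=2: can move to 1, which is L ⇒ W
n=3: can move to 1, which is L ⇒ W
n=4: moves to 2(W), 3(W); every one is W ⇒ L
n=5: can move to 4, which is L ⇒ W
n=6: can move to 4, which is L ⇒ W
n=7: the only move is to 6(W), a W ⇒ L
n=8: can move to 4, which is L ⇒ W
n=9: moves to 3(W), 6(W), 8(W); every one is W ⇒ L
n=10: can move to 9, which is L ⇒ W
n=11: the only move is to 10(W), a W ⇒ L
n=12: can move to 4, which is L ⇒ W
n=13: the only move is to 12(W), a W ⇒ L
n=14: can move to 7, which is L ⇒ W
n=15: moves to 5(W), 10(W), 12(W), 14(W); every one is W ⇒ L
n=16: can move to 15, which is L ⇒ W
n=17: the only move is to 16(W), a W ⇒ L
n=18: can move to 9, which is L ⇒ W
n=19: the only move is to 18(W), a W ⇒ L
n=20: can move to 15, which is L ⇒ W
n=21: can move to 7, which is L ⇒ W
n=22: can move to 11, which is L ⇒ W
n=23: the only move is to 22(W), a W ⇒ L
n=24: can move to 23, which is L ⇒ W
n=25: moves to 20(W), 24(W); every one is W ⇒ L
n=26: can move to 13, which is L ⇒ W
n=27: can move to 9, which is L ⇒ W
n=28: moves to 14(W), 21(W), 24(W), 26(W), 27(W); every one is W ⇒ L
n=29: can move to 28, which is L ⇒ W
n=30: can move to 15, which is L ⇒ W
n=31: the only move is to 30(W), a W ⇒ L
n=32: can move to 28, which is L ⇒ W
n=33: can move to 11, which is L ⇒ W
n=34: can move to 17, which is L ⇒ W
n=35: can move to 28, which is L ⇒ W
n=36: moves to 12(W), 18(W), 24(W), 27(W), 30(W), 32(W), 33(W), 34(W), 35(W); every one is W ⇒ L
n=37: can move to 36, which is L ⇒ W
n=38: can move to 19, which is L ⇒ W
n=39: can move to 13, which is L ⇒ W
The losing starting values of n are exactly the entries labelled L in this table (15 of them).

0, 1, 4, 7, 9, 11, 13, 15, 17, 19, 23, 25, 28, 31, 36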